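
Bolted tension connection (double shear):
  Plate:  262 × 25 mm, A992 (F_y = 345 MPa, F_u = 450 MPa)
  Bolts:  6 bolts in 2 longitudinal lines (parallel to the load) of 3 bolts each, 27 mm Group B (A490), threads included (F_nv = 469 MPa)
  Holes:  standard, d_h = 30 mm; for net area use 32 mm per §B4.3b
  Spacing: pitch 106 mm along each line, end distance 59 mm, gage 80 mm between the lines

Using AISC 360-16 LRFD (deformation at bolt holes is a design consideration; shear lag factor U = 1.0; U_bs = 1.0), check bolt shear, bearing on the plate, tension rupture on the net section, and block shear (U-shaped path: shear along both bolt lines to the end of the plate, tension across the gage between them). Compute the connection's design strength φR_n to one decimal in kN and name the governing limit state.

1670.6 kN (net-section rupture governs)

Bolt shear: A_b = π(27)²/4 = 572.56 mm². φR_n = 0.75 × 469 × 572.56 × 6 × 2 = 2416.8 kN.
Bearing (25 mm plate, F_u = 450 MPa): end bolts L_c = 59 − 30/2 = 44, R_n = min(1.2×44×25×450, 2.4×27×25×450) = 594 kN/bolt; interior L_c = 106 − 30 = 76, R_n = 729 kN/bolt. φR_n = 0.75 × (2×594 + 4×729) = 3078.0 kN.
Tension rupture (net): A_n = (262 − 2×32)×25 = 4950 mm² (U = 1.0, A_e = A_n). φR_n = 0.75 × 450 × 4950 = 1670.6 kN.
Block shear: shear path 2×[59+2×106] = 2×271 mm, A_gv = 13550, A_nv = 2×(271 − 2.5×32)×25 = 9550 mm²; tension across gage: (80 − 1×32)×25 = 1200 mm². R_n = min(0.6×450×9550, 0.6×345×13550) + 1.0×450×1200 = min(2578.5, 2804.9) + 540 = 3118.5 kN. φR_n = 0.75 × 3118.5 = 2338.9 kN.
Governing: min(2416.8, 3078.0, 1670.6, 2338.9) = 1670.6 kN → net-section rupture.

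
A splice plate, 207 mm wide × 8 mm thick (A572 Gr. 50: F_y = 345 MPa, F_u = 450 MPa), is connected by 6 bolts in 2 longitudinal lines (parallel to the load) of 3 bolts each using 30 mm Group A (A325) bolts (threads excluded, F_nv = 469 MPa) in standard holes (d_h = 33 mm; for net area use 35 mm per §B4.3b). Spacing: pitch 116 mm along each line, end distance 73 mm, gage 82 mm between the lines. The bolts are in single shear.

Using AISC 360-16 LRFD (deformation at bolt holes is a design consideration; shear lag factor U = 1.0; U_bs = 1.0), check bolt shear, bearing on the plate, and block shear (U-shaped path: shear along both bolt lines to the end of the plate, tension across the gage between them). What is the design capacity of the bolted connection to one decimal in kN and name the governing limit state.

Bolt shear: A_b = π(30)²/4 = 706.86 mm². φR_n = 0.75 × 469 × 706.86 × 6 × 1 = 1491.8 kN.
Bearing (8 mm plate, F_u = 450 MPa): end bolts L_c = 73 − 33/2 = 56.5, R_n = min(1.2×56.5×8×450, 2.4×30×8×450) = 244.08 kN/bolt; interior L_c = 116 − 33 = 83, R_n = 259.2 kN/bolt. φR_n = 0.75 × (2×244.08 + 4×259.2) = 1143.7 kN.
Block shear: shear path 2×[73+2×116] = 2×305 mm, A_gv = 4880, A_nv = 2×(305 − 2.5×35)×8 = 3480 mm²; tension across gage: (82 − 1×35)×8 = 376 mm². R_n = min(0.6×450×3480, 0.6×345×4880) + 1.0×450×376 = min(939.6, 1010.2) + 169.2 = 1108.8 kN. φR_n = 0.75 × 1108.8 = 831.6 kN.
Governing: min(1491.8, 1143.7, 831.6) = 831.6 kN → block shear.

831.6 kN (block shear governs)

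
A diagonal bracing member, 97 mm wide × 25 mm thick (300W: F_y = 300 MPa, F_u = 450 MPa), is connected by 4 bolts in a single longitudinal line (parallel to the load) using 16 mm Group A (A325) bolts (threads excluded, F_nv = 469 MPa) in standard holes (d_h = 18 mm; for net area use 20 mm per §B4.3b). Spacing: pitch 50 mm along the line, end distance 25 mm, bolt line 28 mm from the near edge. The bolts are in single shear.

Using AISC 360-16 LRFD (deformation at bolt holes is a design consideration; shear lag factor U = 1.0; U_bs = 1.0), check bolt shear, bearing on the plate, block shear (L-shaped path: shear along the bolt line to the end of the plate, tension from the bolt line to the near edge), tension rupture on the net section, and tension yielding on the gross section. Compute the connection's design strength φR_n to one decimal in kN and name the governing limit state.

282.9 kN (bolt shear governs)

Bolt shear: A_b = π(16)²/4 = 201.06 mm². φR_n = 0.75 × 469 × 201.06 × 4 × 1 = 282.9 kN.
Bearing (25 mm plate, F_u = 450 MPa): end bolts L_c = 25 − 18/2 = 16, R_n = min(1.2×16×25×450, 2.4×16×25×450) = 216 kN/bolt; interior L_c = 50 − 18 = 32, R_n = 432 kN/bolt. φR_n = 0.75 × (1×216 + 3×432) = 1134.0 kN.
Block shear: shear path 1×[25+3×50] = 1×175 mm, A_gv = 4375, A_nv = 1×(175 − 3.5×20)×25 = 2625 mm²; tension to near edge: (28 − 0.5×20)×25 = 450 mm². R_n = min(0.6×450×2625, 0.6×300×4375) + 1.0×450×450 = min(708.75, 787.5) + 202.5 = 911.25 kN. φR_n = 0.75 × 911.25 = 683.4 kN.
Tension rupture (net): A_n = (97 − 1×20)×25 = 1925 mm² (U = 1.0, A_e = A_n). φR_n = 0.75 × 450 × 1925 = 649.7 kN.
Tension yield (gross): A_g = 97×25 = 2425 mm². φR_n = 0.90 × 300 × 2425 = 654.8 kN.
Governing: min(282.9, 1134.0, 683.4, 649.7, 654.8) = 282.9 kN → bolt shear.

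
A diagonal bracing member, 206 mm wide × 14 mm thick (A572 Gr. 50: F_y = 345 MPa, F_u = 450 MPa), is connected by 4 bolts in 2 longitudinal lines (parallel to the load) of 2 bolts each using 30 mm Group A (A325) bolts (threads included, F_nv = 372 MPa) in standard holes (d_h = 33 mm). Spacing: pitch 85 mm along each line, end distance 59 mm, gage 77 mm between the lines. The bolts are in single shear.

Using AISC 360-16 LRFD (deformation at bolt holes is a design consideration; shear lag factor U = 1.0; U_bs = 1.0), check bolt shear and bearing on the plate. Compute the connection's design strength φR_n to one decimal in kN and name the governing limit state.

Bolt shear: A_b = π(30)²/4 = 706.86 mm². φR_n = 0.75 × 372 × 706.86 × 4 × 1 = 788.9 kN.
Bearing (14 mm plate, F_u = 450 MPa): end bolts L_c = 59 − 33/2 = 42.5, R_n = min(1.2×42.5×14×450, 2.4×30×14×450) = 321.3 kN/bolt; interior L_c = 85 − 33 = 52, R_n = 393.12 kN/bolt. φR_n = 0.75 × (2×321.3 + 2×393.12) = 1071.6 kN.
Governing: min(788.9, 1071.6) = 788.9 kN → bolt shear.

788.9 kN (bolt shear governs)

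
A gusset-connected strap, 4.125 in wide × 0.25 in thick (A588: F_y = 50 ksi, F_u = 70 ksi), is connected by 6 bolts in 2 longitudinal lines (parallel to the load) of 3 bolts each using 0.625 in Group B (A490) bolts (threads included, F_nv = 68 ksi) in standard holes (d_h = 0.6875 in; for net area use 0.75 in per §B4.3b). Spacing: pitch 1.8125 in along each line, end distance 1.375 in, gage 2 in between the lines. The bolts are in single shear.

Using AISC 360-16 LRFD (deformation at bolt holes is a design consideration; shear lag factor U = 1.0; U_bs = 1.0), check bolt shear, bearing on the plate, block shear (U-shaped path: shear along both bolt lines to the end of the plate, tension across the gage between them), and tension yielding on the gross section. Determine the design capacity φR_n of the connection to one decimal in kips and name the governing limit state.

Bolt shear: A_b = π(0.625)²/4 = 0.3068 in². φR_n = 0.75 × 68 × 0.3068 × 6 × 1 = 93.9 kips.
Bearing (0.25 in plate, F_u = 70 ksi): end bolts L_c = 1.375 − 0.6875/2 = 1.03125, R_n = min(1.2×1.03125×0.25×70, 2.4×0.625×0.25×70) = 21.656 kips/bolt; interior L_c = 1.8125 − 0.6875 = 1.125, R_n = 23.625 kips/bolt. φR_n = 0.75 × (2×21.656 + 4×23.625) = 103.4 kips.
Block shear: shear path 2×[1.375+2×1.8125] = 2×5 in, A_gv = 2.5, A_nv = 2×(5 − 2.5×0.75)×0.25 = 1.5625 in²; tension across gage: (2 − 1×0.75)×0.25 = 0.3125 in². R_n = min(0.6×70×1.5625, 0.6×50×2.5) + 1.0×70×0.3125 = min(65.625, 75) + 21.875 = 87.5 kips. φR_n = 0.75 × 87.5 = 65.6 kips.
Tension yield (gross): A_g = 4.125×0.25 = 1.0313 in². φR_n = 0.90 × 50 × 1.0313 = 46.4 kips.
Governing: min(93.9, 103.4, 65.6, 46.4) = 46.4 kips → gross-section yield.

46.4 kips (gross-section yield governs)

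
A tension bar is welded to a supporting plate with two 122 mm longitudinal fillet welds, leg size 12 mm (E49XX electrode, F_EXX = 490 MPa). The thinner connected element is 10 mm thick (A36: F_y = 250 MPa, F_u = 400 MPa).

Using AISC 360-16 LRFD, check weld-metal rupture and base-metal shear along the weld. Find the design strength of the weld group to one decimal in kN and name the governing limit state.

366.0 kN (base-metal shear governs)

Weld metal: throat = 0.707×12 = 8.484 mm, L = 2×122 = 244 mm. φR_n = 0.75 × 0.6 × 490 × 8.484 × 244 = 456.5 kN.
Base metal shear (10 mm plate): yield φR_n = 1.0×0.6×250×10×244 = 366.0 kN; rupture φR_n = 0.75×0.6×400×10×244 = 439.2 kN; take 366.0 kN (yield).
Governing: min(456.5, 366.0) = 366.0 kN → base-metal shear.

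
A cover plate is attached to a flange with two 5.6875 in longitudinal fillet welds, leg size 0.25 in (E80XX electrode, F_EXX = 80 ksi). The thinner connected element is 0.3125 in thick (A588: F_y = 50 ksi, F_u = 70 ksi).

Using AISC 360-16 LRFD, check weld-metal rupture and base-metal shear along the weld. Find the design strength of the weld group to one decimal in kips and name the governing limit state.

Weld metal: throat = 0.707×0.25 = 0.17675 in, L = 2×5.6875 = 11.375 in. φR_n = 0.75 × 0.6 × 80 × 0.17675 × 11.375 = 72.4 kips.
Base metal shear (0.3125 in plate): yield φR_n = 1.0×0.6×50×0.3125×11.375 = 106.6 kips; rupture φR_n = 0.75×0.6×70×0.3125×11.375 = 112.0 kips; take 106.6 kips (yield).
Governing: min(72.4, 106.6) = 72.4 kips → weld metal.

72.4 kips (weld metal governs)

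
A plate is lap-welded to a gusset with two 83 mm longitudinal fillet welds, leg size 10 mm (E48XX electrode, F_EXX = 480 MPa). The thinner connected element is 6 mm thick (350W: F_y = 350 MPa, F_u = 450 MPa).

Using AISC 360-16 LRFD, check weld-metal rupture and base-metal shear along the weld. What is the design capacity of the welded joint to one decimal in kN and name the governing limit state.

Weld metal: throat = 0.707×10 = 7.07 mm, L = 2×83 = 166 mm. φR_n = 0.75 × 0.6 × 480 × 7.07 × 166 = 253.5 kN.
Base metal shear (6 mm plate): yield φR_n = 1.0×0.6×350×6×166 = 209.2 kN; rupture φR_n = 0.75×0.6×450×6×166 = 201.7 kN; take 201.7 kN (rupture).
Governing: min(253.5, 201.7) = 201.7 kN → base-metal shear.

201.7 kN (base-metal shear governs)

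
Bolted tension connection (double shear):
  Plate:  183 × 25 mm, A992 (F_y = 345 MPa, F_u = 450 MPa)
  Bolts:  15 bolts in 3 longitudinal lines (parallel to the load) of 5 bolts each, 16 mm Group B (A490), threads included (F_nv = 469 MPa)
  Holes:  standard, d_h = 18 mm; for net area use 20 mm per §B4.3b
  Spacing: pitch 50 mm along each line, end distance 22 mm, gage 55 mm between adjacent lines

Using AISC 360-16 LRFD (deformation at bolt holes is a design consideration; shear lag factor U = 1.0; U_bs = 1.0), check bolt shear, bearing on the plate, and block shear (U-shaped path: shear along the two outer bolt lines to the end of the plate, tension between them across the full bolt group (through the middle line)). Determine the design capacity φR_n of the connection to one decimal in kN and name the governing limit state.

1927.1 kN (block shear governs)

Bolt shear: A_b = π(16)²/4 = 201.06 mm². φR_n = 0.75 × 469 × 201.06 × 15 × 2 = 2121.7 kN.
Bearing (25 mm plate, F_u = 450 MPa): end bolts L_c = 22 − 18/2 = 13, R_n = min(1.2×13×25×450, 2.4×16×25×450) = 175.5 kN/bolt; interior L_c = 50 − 18 = 32, R_n = 432 kN/bolt. φR_n = 0.75 × (3×175.5 + 12×432) = 4282.9 kN.
Block shear: shear path 2×[22+4×50] = 2×222 mm, A_gv = 11100, A_nv = 2×(222 − 4.5×20)×25 = 6600 mm²; tension across gage: (110 − 2×20)×25 = 1750 mm². R_n = min(0.6×450×6600, 0.6×345×11100) + 1.0×450×1750 = min(1782, 2297.7) + 787.5 = 2569.5 kN. φR_n = 0.75 × 2569.5 = 1927.1 kN.
Governing: min(2121.7, 4282.9, 1927.1) = 1927.1 kN → block shear.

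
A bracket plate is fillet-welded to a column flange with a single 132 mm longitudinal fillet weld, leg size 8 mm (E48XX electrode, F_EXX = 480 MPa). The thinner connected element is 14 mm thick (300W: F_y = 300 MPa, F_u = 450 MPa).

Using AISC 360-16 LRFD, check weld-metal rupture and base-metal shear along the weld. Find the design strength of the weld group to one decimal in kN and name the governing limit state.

Weld metal: throat = 0.707×8 = 5.656 mm, L = 132 mm. φR_n = 0.75 × 0.6 × 480 × 5.656 × 132 = 161.3 kN.
Base metal shear (14 mm plate): yield φR_n = 1.0×0.6×300×14×132 = 332.6 kN; rupture φR_n = 0.75×0.6×450×14×132 = 374.2 kN; take 332.6 kN (yield).
Governing: min(161.3, 332.6) = 161.3 kN → weld metal.

161.3 kN (weld metal governs)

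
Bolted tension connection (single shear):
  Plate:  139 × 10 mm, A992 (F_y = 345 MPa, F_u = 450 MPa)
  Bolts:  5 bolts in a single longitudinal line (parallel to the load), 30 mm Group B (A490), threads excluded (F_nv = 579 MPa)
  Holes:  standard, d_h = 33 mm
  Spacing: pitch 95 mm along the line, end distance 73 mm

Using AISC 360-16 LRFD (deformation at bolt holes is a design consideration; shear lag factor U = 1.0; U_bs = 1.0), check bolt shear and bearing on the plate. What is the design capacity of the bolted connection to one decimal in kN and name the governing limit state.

Bolt shear: A_b = π(30)²/4 = 706.86 mm². φR_n = 0.75 × 579 × 706.86 × 5 × 1 = 1534.8 kN.
Bearing (10 mm plate, F_u = 450 MPa): end bolts L_c = 73 − 33/2 = 56.5, R_n = min(1.2×56.5×10×450, 2.4×30×10×450) = 305.1 kN/bolt; interior L_c = 95 − 33 = 62, R_n = 324 kN/bolt. φR_n = 0.75 × (1×305.1 + 4×324) = 1200.8 kN.
Governing: min(1534.8, 1200.8) = 1200.8 kN → bearing.

1200.8 kN (bearing governs)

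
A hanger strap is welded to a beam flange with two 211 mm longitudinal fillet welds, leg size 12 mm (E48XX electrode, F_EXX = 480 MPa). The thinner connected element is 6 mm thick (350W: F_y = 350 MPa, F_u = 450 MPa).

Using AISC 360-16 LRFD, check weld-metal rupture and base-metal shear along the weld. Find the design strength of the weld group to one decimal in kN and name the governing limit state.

Weld metal: throat = 0.707×12 = 8.484 mm, L = 2×211 = 422 mm. φR_n = 0.75 × 0.6 × 480 × 8.484 × 422 = 773.3 kN.
Base metal shear (6 mm plate): yield φR_n = 1.0×0.6×350×6×422 = 531.7 kN; rupture φR_n = 0.75×0.6×450×6×422 = 512.7 kN; take 512.7 kN (rupture).
Governing: min(773.3, 512.7) = 512.7 kN → base-metal shear.

512.7 kN (base-metal shear governs)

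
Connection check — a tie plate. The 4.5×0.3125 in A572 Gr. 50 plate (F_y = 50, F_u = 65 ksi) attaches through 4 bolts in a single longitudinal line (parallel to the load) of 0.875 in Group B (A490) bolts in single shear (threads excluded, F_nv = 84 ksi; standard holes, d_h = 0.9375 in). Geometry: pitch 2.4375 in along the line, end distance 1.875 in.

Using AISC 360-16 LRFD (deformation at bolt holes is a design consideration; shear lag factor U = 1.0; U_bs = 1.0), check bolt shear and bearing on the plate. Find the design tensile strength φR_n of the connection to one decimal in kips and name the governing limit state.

108.0 kips (bearing governs)

Bolt shear: A_b = π(0.875)²/4 = 0.60132 in². φR_n = 0.75 × 84 × 0.60132 × 4 × 1 = 151.5 kips.
Bearing (0.3125 in plate, F_u = 65 ksi): end bolts L_c = 1.875 − 0.9375/2 = 1.40625, R_n = min(1.2×1.40625×0.3125×65, 2.4×0.875×0.3125×65) = 34.277 kips/bolt; interior L_c = 2.4375 − 0.9375 = 1.5, R_n = 36.563 kips/bolt. φR_n = 0.75 × (1×34.277 + 3×36.563) = 108.0 kips.
Governing: min(151.5, 108.0) = 108.0 kips → bearing.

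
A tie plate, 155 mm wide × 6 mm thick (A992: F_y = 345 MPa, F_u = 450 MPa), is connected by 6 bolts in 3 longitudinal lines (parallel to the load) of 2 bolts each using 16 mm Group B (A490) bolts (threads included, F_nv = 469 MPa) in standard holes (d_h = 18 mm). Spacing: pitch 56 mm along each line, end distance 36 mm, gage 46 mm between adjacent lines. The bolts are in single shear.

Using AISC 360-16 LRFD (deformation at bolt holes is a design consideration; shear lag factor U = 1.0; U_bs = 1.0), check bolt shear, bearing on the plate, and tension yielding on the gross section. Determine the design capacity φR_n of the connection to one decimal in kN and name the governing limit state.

288.8 kN (gross-section yield governs)

Bolt shear: A_b = π(16)²/4 = 201.06 mm². φR_n = 0.75 × 469 × 201.06 × 6 × 1 = 424.3 kN.
Bearing (6 mm plate, F_u = 450 MPa): end bolts L_c = 36 − 18/2 = 27, R_n = min(1.2×27×6×450, 2.4×16×6×450) = 87.48 kN/bolt; interior L_c = 56 − 18 = 38, R_n = 103.68 kN/bolt. φR_n = 0.75 × (3×87.48 + 3×103.68) = 430.1 kN.
Tension yield (gross): A_g = 155×6 = 930 mm². φR_n = 0.90 × 345 × 930 = 288.8 kN.
Governing: min(424.3, 430.1, 288.8) = 288.8 kN → gross-section yield.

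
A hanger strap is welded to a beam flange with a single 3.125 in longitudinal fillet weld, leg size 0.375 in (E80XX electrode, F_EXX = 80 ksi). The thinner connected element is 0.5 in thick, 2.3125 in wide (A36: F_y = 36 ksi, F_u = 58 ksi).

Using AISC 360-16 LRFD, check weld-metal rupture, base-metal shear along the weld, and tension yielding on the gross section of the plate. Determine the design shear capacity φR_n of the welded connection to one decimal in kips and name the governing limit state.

29.8 kips (weld metal governs)

Weld metal: throat = 0.707×0.375 = 0.26513 in, L = 3.125 in. φR_n = 0.75 × 0.6 × 80 × 0.26513 × 3.125 = 29.8 kips.
Base metal shear (0.5 in plate): yield φR_n = 1.0×0.6×36×0.5×3.125 = 33.8 kips; rupture φR_n = 0.75×0.6×58×0.5×3.125 = 40.8 kips; take 33.8 kips (yield).
Tension yield (gross): A_g = 2.3125×0.5 = 1.1563 in². φR_n = 0.90 × 36 × 1.1563 = 37.5 kips.
Governing: min(29.8, 33.8, 37.5) = 29.8 kips → weld metal.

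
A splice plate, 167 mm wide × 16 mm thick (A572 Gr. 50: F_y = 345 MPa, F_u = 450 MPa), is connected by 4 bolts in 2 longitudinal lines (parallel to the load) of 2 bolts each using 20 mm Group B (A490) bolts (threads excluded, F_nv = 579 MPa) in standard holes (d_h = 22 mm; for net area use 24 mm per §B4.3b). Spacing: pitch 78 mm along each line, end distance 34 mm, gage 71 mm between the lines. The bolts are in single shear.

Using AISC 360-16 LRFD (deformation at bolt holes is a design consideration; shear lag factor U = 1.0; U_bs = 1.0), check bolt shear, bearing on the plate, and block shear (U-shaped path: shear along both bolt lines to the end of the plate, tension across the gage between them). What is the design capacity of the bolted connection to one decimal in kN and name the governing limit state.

Bolt shear: A_b = π(20)²/4 = 314.16 mm². φR_n = 0.75 × 579 × 314.16 × 4 × 1 = 545.7 kN.
Bearing (16 mm plate, F_u = 450 MPa): end bolts L_c = 34 − 22/2 = 23, R_n = min(1.2×23×16×450, 2.4×20×16×450) = 198.72 kN/bolt; interior L_c = 78 − 22 = 56, R_n = 345.6 kN/bolt. φR_n = 0.75 × (2×198.72 + 2×345.6) = 816.5 kN.
Block shear: shear path 2×[34+1×78] = 2×112 mm, A_gv = 3584, A_nv = 2×(112 − 1.5×24)×16 = 2432 mm²; tension across gage: (71 − 1×24)×16 = 752 mm². R_n = min(0.6×450×2432, 0.6×345×3584) + 1.0×450×752 = min(656.64, 741.89) + 338.4 = 995.04 kN. φR_n = 0.75 × 995.04 = 746.3 kN.
Governing: min(545.7, 816.5, 746.3) = 545.7 kN → bolt shear.

545.7 kN (bolt shear governs)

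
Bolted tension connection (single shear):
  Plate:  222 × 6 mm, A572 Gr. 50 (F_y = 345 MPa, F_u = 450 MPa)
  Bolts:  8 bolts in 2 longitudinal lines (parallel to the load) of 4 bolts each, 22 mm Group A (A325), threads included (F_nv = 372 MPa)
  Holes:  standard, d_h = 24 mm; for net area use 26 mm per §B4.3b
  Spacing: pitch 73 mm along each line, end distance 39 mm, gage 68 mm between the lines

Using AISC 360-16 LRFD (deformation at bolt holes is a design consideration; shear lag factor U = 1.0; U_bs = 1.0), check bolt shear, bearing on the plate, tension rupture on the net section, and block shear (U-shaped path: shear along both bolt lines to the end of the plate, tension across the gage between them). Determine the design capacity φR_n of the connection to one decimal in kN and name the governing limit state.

Bolt shear: A_b = π(22)²/4 = 380.13 mm². φR_n = 0.75 × 372 × 380.13 × 8 × 1 = 848.5 kN.
Bearing (6 mm plate, F_u = 450 MPa): end bolts L_c = 39 − 24/2 = 27, R_n = min(1.2×27×6×450, 2.4×22×6×450) = 87.48 kN/bolt; interior L_c = 73 − 24 = 49, R_n = 142.56 kN/bolt. φR_n = 0.75 × (2×87.48 + 6×142.56) = 772.7 kN.
Tension rupture (net): A_n = (222 − 2×26)×6 = 1020 mm² (U = 1.0, A_e = A_n). φR_n = 0.75 × 450 × 1020 = 344.3 kN.
Block shear: shear path 2×[39+3×73] = 2×258 mm, A_gv = 3096, A_nv = 2×(258 − 3.5×26)×6 = 2004 mm²; tension across gage: (68 − 1×26)×6 = 252 mm². R_n = min(0.6×450×2004, 0.6×345×3096) + 1.0×450×252 = min(541.08, 640.87) + 113.4 = 654.48 kN. φR_n = 0.75 × 654.48 = 490.9 kN.
Governing: min(848.5, 772.7, 344.3, 490.9) = 344.3 kN → net-section rupture.

344.3 kN (net-section rupture governs)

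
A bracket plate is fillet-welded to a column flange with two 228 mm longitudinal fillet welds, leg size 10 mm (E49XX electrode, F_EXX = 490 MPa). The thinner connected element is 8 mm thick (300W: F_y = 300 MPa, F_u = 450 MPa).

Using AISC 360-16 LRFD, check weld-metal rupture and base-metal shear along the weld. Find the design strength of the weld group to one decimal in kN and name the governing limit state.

656.6 kN (base-metal shear governs)

Weld metal: throat = 0.707×10 = 7.07 mm, L = 2×228 = 456 mm. φR_n = 0.75 × 0.6 × 490 × 7.07 × 456 = 710.9 kN.
Base metal shear (8 mm plate): yield φR_n = 1.0×0.6×300×8×456 = 656.6 kN; rupture φR_n = 0.75×0.6×450×8×456 = 738.7 kN; take 656.6 kN (yield).
Governing: min(710.9, 656.6) = 656.6 kN → base-metal shear.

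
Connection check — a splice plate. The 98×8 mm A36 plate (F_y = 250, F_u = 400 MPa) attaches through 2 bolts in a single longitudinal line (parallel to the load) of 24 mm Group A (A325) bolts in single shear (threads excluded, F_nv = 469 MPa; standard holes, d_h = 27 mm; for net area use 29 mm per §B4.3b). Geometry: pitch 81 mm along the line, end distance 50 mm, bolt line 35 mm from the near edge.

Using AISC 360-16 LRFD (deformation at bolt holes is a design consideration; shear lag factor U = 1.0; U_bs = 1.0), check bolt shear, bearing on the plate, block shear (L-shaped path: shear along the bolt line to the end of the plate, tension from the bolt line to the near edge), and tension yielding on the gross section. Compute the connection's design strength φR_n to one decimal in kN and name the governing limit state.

167.1 kN (block shear governs)

Bolt shear: A_b = π(24)²/4 = 452.39 mm². φR_n = 0.75 × 469 × 452.39 × 2 × 1 = 318.3 kN.
Bearing (8 mm plate, F_u = 400 MPa): end bolts L_c = 50 − 27/2 = 36.5, R_n = min(1.2×36.5×8×400, 2.4×24×8×400) = 140.16 kN/bolt; interior L_c = 81 − 27 = 54, R_n = 184.32 kN/bolt. φR_n = 0.75 × (1×140.16 + 1×184.32) = 243.4 kN.
Block shear: shear path 1×[50+1×81] = 1×131 mm, A_gv = 1048, A_nv = 1×(131 − 1.5×29)×8 = 700 mm²; tension to near edge: (35 − 0.5×29)×8 = 164 mm². R_n = min(0.6×400×700, 0.6×250×1048) + 1.0×400×164 = min(168, 157.2) + 65.6 = 222.8 kN. φR_n = 0.75 × 222.8 = 167.1 kN.
Tension yield (gross): A_g = 98×8 = 784 mm². φR_n = 0.90 × 250 × 784 = 176.4 kN.
Governing: min(318.3, 243.4, 167.1, 176.4) = 167.1 kN → block shear.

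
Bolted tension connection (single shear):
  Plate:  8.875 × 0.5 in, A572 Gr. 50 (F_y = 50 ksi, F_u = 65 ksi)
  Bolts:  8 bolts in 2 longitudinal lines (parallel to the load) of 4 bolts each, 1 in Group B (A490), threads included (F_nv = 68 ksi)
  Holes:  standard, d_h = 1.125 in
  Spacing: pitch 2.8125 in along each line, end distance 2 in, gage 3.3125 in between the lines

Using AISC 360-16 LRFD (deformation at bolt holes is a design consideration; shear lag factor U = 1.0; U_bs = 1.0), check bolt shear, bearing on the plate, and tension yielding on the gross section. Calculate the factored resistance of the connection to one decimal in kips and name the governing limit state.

Bolt shear: A_b = π(1)²/4 = 0.7854 in². φR_n = 0.75 × 68 × 0.7854 × 8 × 1 = 320.4 kips.
Bearing (0.5 in plate, F_u = 65 ksi): end bolts L_c = 2 − 1.125/2 = 1.4375, R_n = min(1.2×1.4375×0.5×65, 2.4×1×0.5×65) = 56.063 kips/bolt; interior L_c = 2.8125 − 1.125 = 1.6875, R_n = 65.813 kips/bolt. φR_n = 0.75 × (2×56.063 + 6×65.813) = 380.3 kips.
Tension yield (gross): A_g = 8.875×0.5 = 4.4375 in². φR_n = 0.90 × 50 × 4.4375 = 199.7 kips.
Governing: min(320.4, 380.3, 199.7) = 199.7 kips → gross-section yield.

199.7 kips (gross-section yield governs)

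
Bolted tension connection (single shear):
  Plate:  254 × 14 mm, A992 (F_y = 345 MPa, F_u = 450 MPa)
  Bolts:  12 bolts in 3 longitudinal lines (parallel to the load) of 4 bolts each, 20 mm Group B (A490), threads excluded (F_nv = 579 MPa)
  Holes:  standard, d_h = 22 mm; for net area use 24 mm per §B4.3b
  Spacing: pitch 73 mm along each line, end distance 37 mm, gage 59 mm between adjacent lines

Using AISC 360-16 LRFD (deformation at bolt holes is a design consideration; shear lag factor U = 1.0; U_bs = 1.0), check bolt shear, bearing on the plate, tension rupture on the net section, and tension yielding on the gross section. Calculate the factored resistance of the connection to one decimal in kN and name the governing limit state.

860.0 kN (net-section rupture governs)

Bolt shear: A_b = π(20)²/4 = 314.16 mm². φR_n = 0.75 × 579 × 314.16 × 12 × 1 = 1637.1 kN.
Bearing (14 mm plate, F_u = 450 MPa): end bolts L_c = 37 − 22/2 = 26, R_n = min(1.2×26×14×450, 2.4×20×14×450) = 196.56 kN/bolt; interior L_c = 73 − 22 = 51, R_n = 302.4 kN/bolt. φR_n = 0.75 × (3×196.56 + 9×302.4) = 2483.5 kN.
Tension rupture (net): A_n = (254 − 3×24)×14 = 2548 mm² (U = 1.0, A_e = A_n). φR_n = 0.75 × 450 × 2548 = 860.0 kN.
Tension yield (gross): A_g = 254×14 = 3556 mm². φR_n = 0.90 × 345 × 3556 = 1104.1 kN.
Governing: min(1637.1, 2483.5, 860.0, 1104.1) = 860.0 kN → net-section rupture.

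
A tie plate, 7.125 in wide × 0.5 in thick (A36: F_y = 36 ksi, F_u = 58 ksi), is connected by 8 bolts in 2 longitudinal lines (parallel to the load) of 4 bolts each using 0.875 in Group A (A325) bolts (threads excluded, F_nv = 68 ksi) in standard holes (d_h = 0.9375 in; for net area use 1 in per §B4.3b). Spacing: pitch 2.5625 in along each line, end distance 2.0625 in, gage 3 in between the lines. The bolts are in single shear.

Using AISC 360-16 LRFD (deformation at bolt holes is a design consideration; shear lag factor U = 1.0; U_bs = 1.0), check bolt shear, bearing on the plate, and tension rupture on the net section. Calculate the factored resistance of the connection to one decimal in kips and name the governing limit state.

111.5 kips (net-section rupture governs)

Bolt shear: A_b = π(0.875)²/4 = 0.60132 in². φR_n = 0.75 × 68 × 0.60132 × 8 × 1 = 245.3 kips.
Bearing (0.5 in plate, F_u = 58 ksi): end bolts L_c = 2.0625 − 0.9375/2 = 1.59375, R_n = min(1.2×1.59375×0.5×58, 2.4×0.875×0.5×58) = 55.463 kips/bolt; interior L_c = 2.5625 − 0.9375 = 1.625, R_n = 56.55 kips/bolt. φR_n = 0.75 × (2×55.463 + 6×56.55) = 337.7 kips.
Tension rupture (net): A_n = (7.125 − 2×1)×0.5 = 2.5625 in² (U = 1.0, A_e = A_n). φR_n = 0.75 × 58 × 2.5625 = 111.5 kips.
Governing: min(245.3, 337.7, 111.5) = 111.5 kips → net-section rupture.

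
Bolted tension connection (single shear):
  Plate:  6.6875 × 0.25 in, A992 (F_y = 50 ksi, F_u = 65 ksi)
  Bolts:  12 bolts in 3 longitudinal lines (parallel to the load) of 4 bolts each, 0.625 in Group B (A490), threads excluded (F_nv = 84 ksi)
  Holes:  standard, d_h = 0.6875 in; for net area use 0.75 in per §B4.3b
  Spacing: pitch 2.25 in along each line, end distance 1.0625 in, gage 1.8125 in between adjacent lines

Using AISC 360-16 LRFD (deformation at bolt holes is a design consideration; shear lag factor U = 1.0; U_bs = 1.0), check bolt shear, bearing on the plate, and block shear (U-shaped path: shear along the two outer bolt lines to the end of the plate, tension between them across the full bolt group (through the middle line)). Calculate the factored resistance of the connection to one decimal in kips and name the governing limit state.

Bolt shear: A_b = π(0.625)²/4 = 0.3068 in². φR_n = 0.75 × 84 × 0.3068 × 12 × 1 = 231.9 kips.
Bearing (0.25 in plate, F_u = 65 ksi): end bolts L_c = 1.0625 − 0.6875/2 = 0.71875, R_n = min(1.2×0.71875×0.25×65, 2.4×0.625×0.25×65) = 14.016 kips/bolt; interior L_c = 2.25 − 0.6875 = 1.5625, R_n = 24.375 kips/bolt. φR_n = 0.75 × (3×14.016 + 9×24.375) = 196.1 kips.
Block shear: shear path 2×[1.0625+3×2.25] = 2×7.8125 in, A_gv = 3.9063, A_nv = 2×(7.8125 − 3.5×0.75)×0.25 = 2.5938 in²; tension across gage: (3.625 − 2×0.75)×0.25 = 0.53125 in². R_n = min(0.6×65×2.5938, 0.6×50×3.9063) + 1.0×65×0.53125 = min(101.16, 117.19) + 34.531 = 135.69 kips. φR_n = 0.75 × 135.69 = 101.8 kips.
Governing: min(231.9, 196.1, 101.8) = 101.8 kips → block shear.

101.8 kips (block shear governs)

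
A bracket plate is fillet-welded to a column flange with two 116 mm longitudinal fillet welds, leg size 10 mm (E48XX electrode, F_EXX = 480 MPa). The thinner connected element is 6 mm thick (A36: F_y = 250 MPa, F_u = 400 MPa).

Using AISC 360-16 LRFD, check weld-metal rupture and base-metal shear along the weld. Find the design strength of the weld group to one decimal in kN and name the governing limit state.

208.8 kN (base-metal shear governs)

Weld metal: throat = 0.707×10 = 7.07 mm, L = 2×116 = 232 mm. φR_n = 0.75 × 0.6 × 480 × 7.07 × 232 = 354.3 kN.
Base metal shear (6 mm plate): yield φR_n = 1.0×0.6×250×6×232 = 208.8 kN; rupture φR_n = 0.75×0.6×400×6×232 = 250.6 kN; take 208.8 kN (yield).
Governing: min(354.3, 208.8) = 208.8 kN → base-metal shear.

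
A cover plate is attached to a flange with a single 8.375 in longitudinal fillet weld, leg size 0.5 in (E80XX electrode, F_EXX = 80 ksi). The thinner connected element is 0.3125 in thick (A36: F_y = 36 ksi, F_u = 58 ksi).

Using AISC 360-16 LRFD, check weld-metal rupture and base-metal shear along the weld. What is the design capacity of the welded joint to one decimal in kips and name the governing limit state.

Weld metal: throat = 0.707×0.5 = 0.3535 in, L = 8.375 in. φR_n = 0.75 × 0.6 × 80 × 0.3535 × 8.375 = 106.6 kips.
Base metal shear (0.3125 in plate): yield φR_n = 1.0×0.6×36×0.3125×8.375 = 56.5 kips; rupture φR_n = 0.75×0.6×58×0.3125×8.375 = 68.3 kips; take 56.5 kips (yield).
Governing: min(106.6, 56.5) = 56.5 kips → base-metal shear.

56.5 kips (base-metal shear governs)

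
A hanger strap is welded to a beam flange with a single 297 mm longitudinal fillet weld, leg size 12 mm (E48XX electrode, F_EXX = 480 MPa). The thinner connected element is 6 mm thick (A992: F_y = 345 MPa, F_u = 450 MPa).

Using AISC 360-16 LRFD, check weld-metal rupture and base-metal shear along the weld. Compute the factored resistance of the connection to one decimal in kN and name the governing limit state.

Weld metal: throat = 0.707×12 = 8.484 mm, L = 297 mm. φR_n = 0.75 × 0.6 × 480 × 8.484 × 297 = 544.3 kN.
Base metal shear (6 mm plate): yield φR_n = 1.0×0.6×345×6×297 = 368.9 kN; rupture φR_n = 0.75×0.6×450×6×297 = 360.9 kN; take 360.9 kN (rupture).
Governing: min(544.3, 360.9) = 360.9 kN → base-metal shear.

360.9 kN (base-metal shear governs)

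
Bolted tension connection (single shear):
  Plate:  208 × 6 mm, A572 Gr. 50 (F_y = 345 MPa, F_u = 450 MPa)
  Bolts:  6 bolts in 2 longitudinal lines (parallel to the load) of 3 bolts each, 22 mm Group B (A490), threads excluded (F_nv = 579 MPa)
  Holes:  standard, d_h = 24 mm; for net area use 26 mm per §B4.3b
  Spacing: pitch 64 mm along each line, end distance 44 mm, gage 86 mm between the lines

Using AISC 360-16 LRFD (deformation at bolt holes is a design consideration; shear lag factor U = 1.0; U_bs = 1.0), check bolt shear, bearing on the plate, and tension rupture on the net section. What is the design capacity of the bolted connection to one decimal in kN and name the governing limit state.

315.9 kN (net-section rupture governs)

Bolt shear: A_b = π(22)²/4 = 380.13 mm². φR_n = 0.75 × 579 × 380.13 × 6 × 1 = 990.4 kN.
Bearing (6 mm plate, F_u = 450 MPa): end bolts L_c = 44 − 24/2 = 32, R_n = min(1.2×32×6×450, 2.4×22×6×450) = 103.68 kN/bolt; interior L_c = 64 − 24 = 40, R_n = 129.6 kN/bolt. φR_n = 0.75 × (2×103.68 + 4×129.6) = 544.3 kN.
Tension rupture (net): A_n = (208 − 2×26)×6 = 936 mm² (U = 1.0, A_e = A_n). φR_n = 0.75 × 450 × 936 = 315.9 kN.
Governing: min(990.4, 544.3, 315.9) = 315.9 kN → net-section rupture.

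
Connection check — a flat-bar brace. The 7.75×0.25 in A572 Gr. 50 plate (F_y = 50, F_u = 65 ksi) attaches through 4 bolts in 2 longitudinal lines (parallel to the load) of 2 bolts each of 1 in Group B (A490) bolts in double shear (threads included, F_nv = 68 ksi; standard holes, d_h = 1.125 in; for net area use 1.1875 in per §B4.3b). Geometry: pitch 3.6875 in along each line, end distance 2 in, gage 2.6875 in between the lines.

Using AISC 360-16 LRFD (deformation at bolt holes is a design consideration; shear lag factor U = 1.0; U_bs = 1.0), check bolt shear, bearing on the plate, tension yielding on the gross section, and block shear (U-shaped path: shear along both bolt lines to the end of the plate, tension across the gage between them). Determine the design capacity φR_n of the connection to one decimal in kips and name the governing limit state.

Bolt shear: A_b = π(1)²/4 = 0.7854 in². φR_n = 0.75 × 68 × 0.7854 × 4 × 2 = 320.4 kips.
Bearing (0.25 in plate, F_u = 65 ksi): end bolts L_c = 2 − 1.125/2 = 1.4375, R_n = min(1.2×1.4375×0.25×65, 2.4×1×0.25×65) = 28.031 kips/bolt; interior L_c = 3.6875 − 1.125 = 2.5625, R_n = 39 kips/bolt. φR_n = 0.75 × (2×28.031 + 2×39) = 100.5 kips.
Tension yield (gross): A_g = 7.75×0.25 = 1.9375 in². φR_n = 0.90 × 50 × 1.9375 = 87.2 kips.
Block shear: shear path 2×[2+1×3.6875] = 2×5.6875 in, A_gv = 2.8438, A_nv = 2×(5.6875 − 1.5×1.1875)×0.25 = 1.9531 in²; tension across gage: (2.6875 − 1×1.1875)×0.25 = 0.375 in². R_n = min(0.6×65×1.9531, 0.6×50×2.8438) + 1.0×65×0.375 = min(76.171, 85.314) + 24.375 = 100.55 kips. φR_n = 0.75 × 100.55 = 75.4 kips.
Governing: min(320.4, 100.5, 87.2, 75.4) = 75.4 kips → block shear.

75.4 kips (block shear governs)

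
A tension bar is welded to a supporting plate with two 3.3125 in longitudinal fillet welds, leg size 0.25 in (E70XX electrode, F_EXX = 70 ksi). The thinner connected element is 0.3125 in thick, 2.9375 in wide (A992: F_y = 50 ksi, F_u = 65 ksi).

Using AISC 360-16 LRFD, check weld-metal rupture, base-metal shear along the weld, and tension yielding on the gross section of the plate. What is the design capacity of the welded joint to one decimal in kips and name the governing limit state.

36.9 kips (weld metal governs)

Weld metal: throat = 0.707×0.25 = 0.17675 in, L = 2×3.3125 = 6.625 in. φR_n = 0.75 × 0.6 × 70 × 0.17675 × 6.625 = 36.9 kips.
Base metal shear (0.3125 in plate): yield φR_n = 1.0×0.6×50×0.3125×6.625 = 62.1 kips; rupture φR_n = 0.75×0.6×65×0.3125×6.625 = 60.6 kips; take 60.6 kips (rupture).
Tension yield (gross): A_g = 2.9375×0.3125 = 0.91797 in². φR_n = 0.90 × 50 × 0.91797 = 41.3 kips.
Governing: min(36.9, 60.6, 41.3) = 36.9 kips → weld metal.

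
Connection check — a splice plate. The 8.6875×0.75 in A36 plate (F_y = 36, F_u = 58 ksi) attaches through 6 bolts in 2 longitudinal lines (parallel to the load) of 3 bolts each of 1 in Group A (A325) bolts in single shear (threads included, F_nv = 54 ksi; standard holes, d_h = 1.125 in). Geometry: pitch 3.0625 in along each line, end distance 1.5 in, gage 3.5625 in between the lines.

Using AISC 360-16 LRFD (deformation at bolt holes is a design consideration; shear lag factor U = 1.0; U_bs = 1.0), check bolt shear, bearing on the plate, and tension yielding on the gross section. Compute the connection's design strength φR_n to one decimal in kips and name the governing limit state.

190.9 kips (bolt shear governs)

Bolt shear: A_b = π(1)²/4 = 0.7854 in². φR_n = 0.75 × 54 × 0.7854 × 6 × 1 = 190.9 kips.
Bearing (0.75 in plate, F_u = 58 ksi): end bolts L_c = 1.5 − 1.125/2 = 0.9375, R_n = min(1.2×0.9375×0.75×58, 2.4×1×0.75×58) = 48.938 kips/bolt; interior L_c = 3.0625 − 1.125 = 1.9375, R_n = 101.14 kips/bolt. φR_n = 0.75 × (2×48.938 + 4×101.14) = 376.8 kips.
Tension yield (gross): A_g = 8.6875×0.75 = 6.5156 in². φR_n = 0.90 × 36 × 6.5156 = 211.1 kips.
Governing: min(190.9, 376.8, 211.1) = 190.9 kips → bolt shear.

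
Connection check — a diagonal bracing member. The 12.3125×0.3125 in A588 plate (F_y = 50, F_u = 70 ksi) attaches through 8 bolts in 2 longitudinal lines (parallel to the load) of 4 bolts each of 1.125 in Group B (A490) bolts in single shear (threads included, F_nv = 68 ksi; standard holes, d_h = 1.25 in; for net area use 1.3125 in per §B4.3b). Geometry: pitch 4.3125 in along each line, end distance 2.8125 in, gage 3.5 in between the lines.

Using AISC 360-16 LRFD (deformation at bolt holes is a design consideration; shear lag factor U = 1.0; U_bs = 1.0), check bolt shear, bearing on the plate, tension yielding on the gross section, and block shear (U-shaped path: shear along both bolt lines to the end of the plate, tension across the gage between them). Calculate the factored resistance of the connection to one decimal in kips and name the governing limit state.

173.1 kips (gross-section yield governs)

Bolt shear: A_b = π(1.125)²/4 = 0.99402 in². φR_n = 0.75 × 68 × 0.99402 × 8 × 1 = 405.6 kips.
Bearing (0.3125 in plate, F_u = 70 ksi): end bolts L_c = 2.8125 − 1.25/2 = 2.1875, R_n = min(1.2×2.1875×0.3125×70, 2.4×1.125×0.3125×70) = 57.422 kips/bolt; interior L_c = 4.3125 − 1.25 = 3.0625, R_n = 59.063 kips/bolt. φR_n = 0.75 × (2×57.422 + 6×59.063) = 351.9 kips.
Tension yield (gross): A_g = 12.3125×0.3125 = 3.8477 in². φR_n = 0.90 × 50 × 3.8477 = 173.1 kips.
Block shear: shear path 2×[2.8125+3×4.3125] = 2×15.75 in, A_gv = 9.8438, A_nv = 2×(15.75 − 3.5×1.3125)×0.3125 = 6.9727 in²; tension across gage: (3.5 − 1×1.3125)×0.3125 = 0.68359 in². R_n = min(0.6×70×6.9727, 0.6×50×9.8438) + 1.0×70×0.68359 = min(292.85, 295.31) + 47.851 = 340.7 kips. φR_n = 0.75 × 340.7 = 255.5 kips.
Governing: min(405.6, 351.9, 173.1, 255.5) = 173.1 kips → gross-section yield.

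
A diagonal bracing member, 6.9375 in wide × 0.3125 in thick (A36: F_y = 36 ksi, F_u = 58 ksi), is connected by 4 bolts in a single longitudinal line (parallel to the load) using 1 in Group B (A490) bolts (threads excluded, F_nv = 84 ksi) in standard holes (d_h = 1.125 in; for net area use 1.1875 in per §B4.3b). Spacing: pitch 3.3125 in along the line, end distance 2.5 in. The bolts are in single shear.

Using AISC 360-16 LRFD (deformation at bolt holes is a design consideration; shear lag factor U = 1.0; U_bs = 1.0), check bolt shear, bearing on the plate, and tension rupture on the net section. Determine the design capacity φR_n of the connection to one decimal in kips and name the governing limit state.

Bolt shear: A_b = π(1)²/4 = 0.7854 in². φR_n = 0.75 × 84 × 0.7854 × 4 × 1 = 197.9 kips.
Bearing (0.3125 in plate, F_u = 58 ksi): end bolts L_c = 2.5 − 1.125/2 = 1.9375, R_n = min(1.2×1.9375×0.3125×58, 2.4×1×0.3125×58) = 42.141 kips/bolt; interior L_c = 3.3125 − 1.125 = 2.1875, R_n = 43.5 kips/bolt. φR_n = 0.75 × (1×42.141 + 3×43.5) = 129.5 kips.
Tension rupture (net): A_n = (6.9375 − 1×1.1875)×0.3125 = 1.7969 in² (U = 1.0, A_e = A_n). φR_n = 0.75 × 58 × 1.7969 = 78.2 kips.
Governing: min(197.9, 129.5, 78.2) = 78.2 kips → net-section rupture.

78.2 kips (net-section rupture governs)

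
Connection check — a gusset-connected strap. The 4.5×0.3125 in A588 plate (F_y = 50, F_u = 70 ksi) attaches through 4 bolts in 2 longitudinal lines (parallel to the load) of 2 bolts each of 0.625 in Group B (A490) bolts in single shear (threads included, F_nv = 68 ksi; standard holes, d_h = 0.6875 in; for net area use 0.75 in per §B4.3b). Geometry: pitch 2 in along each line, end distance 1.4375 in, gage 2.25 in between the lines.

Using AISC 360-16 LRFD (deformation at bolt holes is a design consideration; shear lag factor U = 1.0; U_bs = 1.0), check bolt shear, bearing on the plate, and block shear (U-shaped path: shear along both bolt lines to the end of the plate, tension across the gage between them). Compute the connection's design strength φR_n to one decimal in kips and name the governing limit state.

Bolt shear: A_b = π(0.625)²/4 = 0.3068 in². φR_n = 0.75 × 68 × 0.3068 × 4 × 1 = 62.6 kips.
Bearing (0.3125 in plate, F_u = 70 ksi): end bolts L_c = 1.4375 − 0.6875/2 = 1.09375, R_n = min(1.2×1.09375×0.3125×70, 2.4×0.625×0.3125×70) = 28.711 kips/bolt; interior L_c = 2 − 0.6875 = 1.3125, R_n = 32.813 kips/bolt. φR_n = 0.75 × (2×28.711 + 2×32.813) = 92.3 kips.
Block shear: shear path 2×[1.4375+1×2] = 2×3.4375 in, A_gv = 2.1484, A_nv = 2×(3.4375 − 1.5×0.75)×0.3125 = 1.4453 in²; tension across gage: (2.25 − 1×0.75)×0.3125 = 0.46875 in². R_n = min(0.6×70×1.4453, 0.6×50×2.1484) + 1.0×70×0.46875 = min(60.703, 64.452) + 32.813 = 93.516 kips. φR_n = 0.75 × 93.516 = 70.1 kips.
Governing: min(62.6, 92.3, 70.1) = 62.6 kips → bolt shear.

62.6 kips (bolt shear governs)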